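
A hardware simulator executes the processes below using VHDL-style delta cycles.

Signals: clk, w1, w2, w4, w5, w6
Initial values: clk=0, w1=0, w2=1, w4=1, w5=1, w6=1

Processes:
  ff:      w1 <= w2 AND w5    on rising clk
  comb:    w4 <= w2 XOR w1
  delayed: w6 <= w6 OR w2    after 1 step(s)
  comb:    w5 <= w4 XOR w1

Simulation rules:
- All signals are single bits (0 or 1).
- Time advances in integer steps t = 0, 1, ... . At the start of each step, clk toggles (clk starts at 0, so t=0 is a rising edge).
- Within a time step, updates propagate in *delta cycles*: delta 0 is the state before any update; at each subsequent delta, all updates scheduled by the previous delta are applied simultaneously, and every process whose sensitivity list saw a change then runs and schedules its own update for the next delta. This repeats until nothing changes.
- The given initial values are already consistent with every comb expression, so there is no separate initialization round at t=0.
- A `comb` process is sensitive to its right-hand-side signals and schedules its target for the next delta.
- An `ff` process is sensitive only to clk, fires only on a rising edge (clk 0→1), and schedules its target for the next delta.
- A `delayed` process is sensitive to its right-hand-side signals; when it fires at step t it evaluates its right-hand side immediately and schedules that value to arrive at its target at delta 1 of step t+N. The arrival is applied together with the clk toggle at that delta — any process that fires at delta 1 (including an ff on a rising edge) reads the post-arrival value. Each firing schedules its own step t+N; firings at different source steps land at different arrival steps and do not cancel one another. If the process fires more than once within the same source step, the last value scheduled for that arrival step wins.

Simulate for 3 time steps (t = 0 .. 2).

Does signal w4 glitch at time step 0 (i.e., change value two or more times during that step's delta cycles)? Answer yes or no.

no

t=0 Δ0: w1=0 w4=1 w5=1 clk=0 w2=1 w6=1
  Δ1: clk:0→1
  Δ2: w1:0→1
  Δ3: w4:1→0, w5:1→0
  Δ4: w5:0→1
  (4Δ to stable)
t=1 Δ0: w1=1 w4=0 w5=1 clk=1 w2=1 w6=1
  Δ1: clk:1→0
  (1Δ to stable)
t=2 Δ0: w1=1 w4=0 w5=1 clk=0 w2=1 w6=1
  Δ1: clk:0→1
  (1Δ to stable)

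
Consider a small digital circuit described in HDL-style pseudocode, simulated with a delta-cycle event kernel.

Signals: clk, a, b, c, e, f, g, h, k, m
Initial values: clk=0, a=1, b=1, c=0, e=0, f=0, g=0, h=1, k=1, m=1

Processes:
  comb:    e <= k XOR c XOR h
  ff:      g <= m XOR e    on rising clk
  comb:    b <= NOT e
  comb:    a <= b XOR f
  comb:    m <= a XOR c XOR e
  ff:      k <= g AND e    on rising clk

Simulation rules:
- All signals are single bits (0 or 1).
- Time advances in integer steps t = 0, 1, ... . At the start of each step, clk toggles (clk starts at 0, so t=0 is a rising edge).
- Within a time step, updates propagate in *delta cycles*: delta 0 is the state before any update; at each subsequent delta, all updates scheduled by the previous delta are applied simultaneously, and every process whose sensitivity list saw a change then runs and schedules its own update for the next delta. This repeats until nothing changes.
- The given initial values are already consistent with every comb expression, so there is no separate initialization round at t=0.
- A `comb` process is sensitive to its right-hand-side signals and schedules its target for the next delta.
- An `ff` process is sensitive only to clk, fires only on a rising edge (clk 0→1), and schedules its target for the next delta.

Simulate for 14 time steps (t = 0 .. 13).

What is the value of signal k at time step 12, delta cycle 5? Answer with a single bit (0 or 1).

0

t=0 Δ0: e=0 m=1 a=1 k=1 g=0 b=1 c=0 f=0 clk=0 h=1
  Δ1: clk:0→1
  Δ2: k:1→0, g:0→1
  Δ3: e:0→1
  Δ4: m:1→0, b:1→0
  Δ5: a:1→0
  Δ6: m:0→1
  (6Δ to stable)
t=1 Δ0: e=1 m=1 a=0 k=0 g=1 b=0 c=0 f=0 clk=1 h=1
  Δ1: clk:1→0
  (1Δ to stable)
t=2 Δ0: e=1 m=1 a=0 k=0 g=1 b=0 c=0 f=0 clk=0 h=1
  Δ1: clk:0→1
  Δ2: k:0→1, g:1→0
  Δ3: e:1→0
  Δ4: m:1→0, b:0→1
  Δ5: a:0→1
  Δ6: m:0→1
  (6Δ to stable)
t=3 Δ0: e=0 m=1 a=1 k=1 g=0 b=1 c=0 f=0 clk=1 h=1
  Δ1: clk:1→0
  (1Δ to stable)
t=4 Δ0: e=0 m=1 a=1 k=1 g=0 b=1 c=0 f=0 clk=0 h=1
  Δ1: clk:0→1
  Δ2: k:1→0, g:0→1
  Δ3: e:0→1
  Δ4: m:1→0, b:1→0
  Δ5: a:1→0
  Δ6: m:0→1
  (6Δ to stable)
t=5 Δ0: e=1 m=1 a=0 k=0 g=1 b=0 c=0 f=0 clk=1 h=1
  Δ1: clk:1→0
  (1Δ to stable)
t=6 Δ0: e=1 m=1 a=0 k=0 g=1 b=0 c=0 f=0 clk=0 h=1
  Δ1: clk:0→1
  Δ2: k:0→1, g:1→0
  Δ3: e:1→0
  Δ4: m:1→0, b:0→1
  Δ5: a:0→1
  Δ6: m:0→1
  (6Δ to stable)
t=7 Δ0: e=0 m=1 a=1 k=1 g=0 b=1 c=0 f=0 clk=1 h=1
  Δ1: clk:1→0
  (1Δ to stable)
t=8 Δ0: e=0 m=1 a=1 k=1 g=0 b=1 c=0 f=0 clk=0 h=1
  Δ1: clk:0→1
  Δ2: k:1→0, g:0→1
  Δ3: e:0→1
  Δ4: m:1→0, b:1→0
  Δ5: a:1→0
  Δ6: m:0→1
  (6Δ to stable)
t=9 Δ0: e=1 m=1 a=0 k=0 g=1 b=0 c=0 f=0 clk=1 h=1
  Δ1: clk:1→0
  (1Δ to stable)
t=10 Δ0: e=1 m=1 a=0 k=0 g=1 b=0 c=0 f=0 clk=0 h=1
  Δ1: clk:0→1
  Δ2: k:0→1, g:1→0
  Δ3: e:1→0
  Δ4: m:1→0, b:0→1
  Δ5: a:0→1
  Δ6: m:0→1
  (6Δ to stable)
t=11 Δ0: e=0 m=1 a=1 k=1 g=0 b=1 c=0 f=0 clk=1 h=1
  Δ1: clk:1→0
  (1Δ to stable)
t=12 Δ0: e=0 m=1 a=1 k=1 g=0 b=1 c=0 f=0 clk=0 h=1
  Δ1: clk:0→1
  Δ2: k:1→0, g:0→1
  Δ3: e:0→1
  Δ4: m:1→0, b:1→0
  Δ5: a:1→0
  Δ6: m:0→1
  (6Δ to stable)
t=13 Δ0: e=1 m=1 a=0 k=0 g=1 b=0 c=0 f=0 clk=1 h=1
  Δ1: clk:1→0
  (1Δ to stable)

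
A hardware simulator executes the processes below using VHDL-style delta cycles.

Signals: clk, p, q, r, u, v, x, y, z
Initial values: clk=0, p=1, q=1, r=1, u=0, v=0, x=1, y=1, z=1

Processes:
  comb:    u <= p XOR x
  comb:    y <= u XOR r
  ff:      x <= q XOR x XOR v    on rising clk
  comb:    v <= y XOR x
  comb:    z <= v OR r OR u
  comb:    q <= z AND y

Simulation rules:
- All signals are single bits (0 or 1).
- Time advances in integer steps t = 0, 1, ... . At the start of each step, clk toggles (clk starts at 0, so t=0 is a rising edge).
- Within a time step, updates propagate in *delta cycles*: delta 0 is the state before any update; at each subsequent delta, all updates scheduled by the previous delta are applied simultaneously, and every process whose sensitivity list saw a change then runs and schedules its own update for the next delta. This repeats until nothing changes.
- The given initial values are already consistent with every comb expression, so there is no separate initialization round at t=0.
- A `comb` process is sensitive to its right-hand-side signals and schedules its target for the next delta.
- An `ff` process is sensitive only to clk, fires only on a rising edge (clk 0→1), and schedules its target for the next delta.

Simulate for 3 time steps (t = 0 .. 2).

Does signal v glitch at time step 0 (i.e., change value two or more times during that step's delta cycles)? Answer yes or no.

t0.Δ0 q=1 v=0 z=1 y=1 u=0 r=1 p=1 clk=0 x=1
t0.Δ1 q=1 v=0 z=1 y=1 u=0 r=1 p=1 clk=1 x=1
t0.Δ2 q=1 v=0 z=1 y=1 u=0 r=1 p=1 clk=1 x=0
t0.Δ3 q=1 v=1 z=1 y=1 u=1 r=1 p=1 clk=1 x=0
t0.Δ4 q=1 v=1 z=1 y=0 u=1 r=1 p=1 clk=1 x=0
t0.Δ5 q=0 v=0 z=1 y=0 u=1 r=1 p=1 clk=1 x=0
t1.Δ0 q=0 v=0 z=1 y=0 u=1 r=1 p=1 clk=1 x=0
t1.Δ1 q=0 v=0 z=1 y=0 u=1 r=1 p=1 clk=0 x=0
t2.Δ0 q=0 v=0 z=1 y=0 u=1 r=1 p=1 clk=0 x=0
t2.Δ1 q=0 v=0 z=1 y=0 u=1 r=1 p=1 clk=1 x=0

yes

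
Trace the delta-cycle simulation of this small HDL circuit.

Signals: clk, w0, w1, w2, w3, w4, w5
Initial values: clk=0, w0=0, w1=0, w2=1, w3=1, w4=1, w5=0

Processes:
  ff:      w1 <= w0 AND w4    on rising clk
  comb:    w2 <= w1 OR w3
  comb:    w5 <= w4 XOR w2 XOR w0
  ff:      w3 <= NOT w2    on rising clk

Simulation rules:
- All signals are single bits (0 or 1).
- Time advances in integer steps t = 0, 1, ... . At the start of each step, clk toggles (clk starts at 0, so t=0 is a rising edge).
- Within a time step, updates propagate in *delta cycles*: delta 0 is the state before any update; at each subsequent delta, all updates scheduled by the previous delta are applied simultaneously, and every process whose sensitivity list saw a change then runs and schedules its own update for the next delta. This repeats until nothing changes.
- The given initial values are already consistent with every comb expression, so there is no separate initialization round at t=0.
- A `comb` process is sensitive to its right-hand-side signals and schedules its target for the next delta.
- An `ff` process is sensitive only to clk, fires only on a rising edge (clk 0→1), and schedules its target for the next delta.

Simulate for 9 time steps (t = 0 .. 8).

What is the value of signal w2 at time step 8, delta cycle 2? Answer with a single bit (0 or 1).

1

t0.Δ0 w5=0 w2=1 w0=0 w3=1 clk=0 w4=1 w1=0
t0.Δ1 w5=0 w2=1 w0=0 w3=1 clk=1 w4=1 w1=0
t0.Δ2 w5=0 w2=1 w0=0 w3=0 clk=1 w4=1 w1=0
t0.Δ3 w5=0 w2=0 w0=0 w3=0 clk=1 w4=1 w1=0
t0.Δ4 w5=1 w2=0 w0=0 w3=0 clk=1 w4=1 w1=0
t1.Δ0 w5=1 w2=0 w0=0 w3=0 clk=1 w4=1 w1=0
t1.Δ1 w5=1 w2=0 w0=0 w3=0 clk=0 w4=1 w1=0
t2.Δ0 w5=1 w2=0 w0=0 w3=0 clk=0 w4=1 w1=0
t2.Δ1 w5=1 w2=0 w0=0 w3=0 clk=1 w4=1 w1=0
t2.Δ2 w5=1 w2=0 w0=0 w3=1 clk=1 w4=1 w1=0
t2.Δ3 w5=1 w2=1 w0=0 w3=1 clk=1 w4=1 w1=0
t2.Δ4 w5=0 w2=1 w0=0 w3=1 clk=1 w4=1 w1=0
t3.Δ0 w5=0 w2=1 w0=0 w3=1 clk=1 w4=1 w1=0
t3.Δ1 w5=0 w2=1 w0=0 w3=1 clk=0 w4=1 w1=0
t4.Δ0 w5=0 w2=1 w0=0 w3=1 clk=0 w4=1 w1=0
t4.Δ1 w5=0 w2=1 w0=0 w3=1 clk=1 w4=1 w1=0
t4.Δ2 w5=0 w2=1 w0=0 w3=0 clk=1 w4=1 w1=0
t4.Δ3 w5=0 w2=0 w0=0 w3=0 clk=1 w4=1 w1=0
t4.Δ4 w5=1 w2=0 w0=0 w3=0 clk=1 w4=1 w1=0
t5.Δ0 w5=1 w2=0 w0=0 w3=0 clk=1 w4=1 w1=0
t5.Δ1 w5=1 w2=0 w0=0 w3=0 clk=0 w4=1 w1=0
t6.Δ0 w5=1 w2=0 w0=0 w3=0 clk=0 w4=1 w1=0
t6.Δ1 w5=1 w2=0 w0=0 w3=0 clk=1 w4=1 w1=0
t6.Δ2 w5=1 w2=0 w0=0 w3=1 clk=1 w4=1 w1=0
t6.Δ3 w5=1 w2=1 w0=0 w3=1 clk=1 w4=1 w1=0
t6.Δ4 w5=0 w2=1 w0=0 w3=1 clk=1 w4=1 w1=0
t7.Δ0 w5=0 w2=1 w0=0 w3=1 clk=1 w4=1 w1=0
t7.Δ1 w5=0 w2=1 w0=0 w3=1 clk=0 w4=1 w1=0
t8.Δ0 w5=0 w2=1 w0=0 w3=1 clk=0 w4=1 w1=0
t8.Δ1 w5=0 w2=1 w0=0 w3=1 clk=1 w4=1 w1=0
t8.Δ2 w5=0 w2=1 w0=0 w3=0 clk=1 w4=1 w1=0
t8.Δ3 w5=0 w2=0 w0=0 w3=0 clk=1 w4=1 w1=0
t8.Δ4 w5=1 w2=0 w0=0 w3=0 clk=1 w4=1 w1=0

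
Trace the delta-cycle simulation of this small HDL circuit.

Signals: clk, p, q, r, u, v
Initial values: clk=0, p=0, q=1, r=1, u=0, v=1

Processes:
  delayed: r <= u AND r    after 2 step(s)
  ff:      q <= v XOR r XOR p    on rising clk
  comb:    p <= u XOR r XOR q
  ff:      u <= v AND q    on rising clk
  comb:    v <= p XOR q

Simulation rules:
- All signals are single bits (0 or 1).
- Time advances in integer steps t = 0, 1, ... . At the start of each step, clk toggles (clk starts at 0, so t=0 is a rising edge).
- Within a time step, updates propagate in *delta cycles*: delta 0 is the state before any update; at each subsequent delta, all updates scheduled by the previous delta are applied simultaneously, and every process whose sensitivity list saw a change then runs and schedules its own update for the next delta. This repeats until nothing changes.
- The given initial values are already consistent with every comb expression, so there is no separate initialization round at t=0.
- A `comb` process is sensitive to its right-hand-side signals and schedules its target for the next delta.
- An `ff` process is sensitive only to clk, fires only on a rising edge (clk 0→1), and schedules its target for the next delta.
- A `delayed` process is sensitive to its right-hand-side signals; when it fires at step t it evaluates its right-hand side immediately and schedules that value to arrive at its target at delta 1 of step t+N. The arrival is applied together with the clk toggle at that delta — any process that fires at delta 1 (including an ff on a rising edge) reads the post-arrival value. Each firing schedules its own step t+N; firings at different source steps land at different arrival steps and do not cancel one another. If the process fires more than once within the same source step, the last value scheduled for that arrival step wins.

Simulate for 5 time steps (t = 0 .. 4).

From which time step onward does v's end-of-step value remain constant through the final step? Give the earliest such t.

2

[bits: u,clk,r,q,v,p]
t=0: Δ0=001110 Δ1=011110 Δ2=111010 Δ3=111000 | 3Δ
t=1: Δ0=111000 Δ1=101000 | 1Δ
t=2: Δ0=101000 Δ1=111000 Δ2=011100 Δ3=011110 | 3Δ
t=3: Δ0=011110 Δ1=001110 | 1Δ
t=4: Δ0=001110 Δ1=010110 Δ2=110111 Δ3=110100 Δ4=110110 | 4Δ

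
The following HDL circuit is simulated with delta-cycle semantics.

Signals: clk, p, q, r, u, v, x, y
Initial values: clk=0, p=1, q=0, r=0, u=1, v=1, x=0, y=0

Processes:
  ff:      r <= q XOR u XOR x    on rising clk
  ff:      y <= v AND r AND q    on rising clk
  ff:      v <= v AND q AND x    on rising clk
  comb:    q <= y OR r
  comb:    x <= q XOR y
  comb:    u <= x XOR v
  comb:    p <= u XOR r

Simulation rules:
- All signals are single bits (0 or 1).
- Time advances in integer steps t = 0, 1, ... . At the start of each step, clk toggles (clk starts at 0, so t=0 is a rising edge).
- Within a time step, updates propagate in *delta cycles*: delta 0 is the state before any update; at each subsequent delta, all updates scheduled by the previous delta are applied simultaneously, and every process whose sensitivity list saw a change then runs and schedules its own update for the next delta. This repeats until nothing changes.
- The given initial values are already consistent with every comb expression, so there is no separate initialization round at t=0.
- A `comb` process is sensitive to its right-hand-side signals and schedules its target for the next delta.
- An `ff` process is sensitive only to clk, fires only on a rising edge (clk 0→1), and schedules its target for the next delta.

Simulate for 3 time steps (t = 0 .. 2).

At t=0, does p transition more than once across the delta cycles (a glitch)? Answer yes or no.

t0.Δ0 v=1 u=1 y=0 p=1 r=0 clk=0 q=0 x=0
t0.Δ1 v=1 u=1 y=0 p=1 r=0 clk=1 q=0 x=0
t0.Δ2 v=0 u=1 y=0 p=1 r=1 clk=1 q=0 x=0
t0.Δ3 v=0 u=0 y=0 p=0 r=1 clk=1 q=1 x=0
t0.Δ4 v=0 u=0 y=0 p=1 r=1 clk=1 q=1 x=1
t0.Δ5 v=0 u=1 y=0 p=1 r=1 clk=1 q=1 x=1
t0.Δ6 v=0 u=1 y=0 p=0 r=1 clk=1 q=1 x=1
t1.Δ0 v=0 u=1 y=0 p=0 r=1 clk=1 q=1 x=1
t1.Δ1 v=0 u=1 y=0 p=0 r=1 clk=0 q=1 x=1
t2.Δ0 v=0 u=1 y=0 p=0 r=1 clk=0 q=1 x=1
t2.Δ1 v=0 u=1 y=0 p=0 r=1 clk=1 q=1 x=1

yes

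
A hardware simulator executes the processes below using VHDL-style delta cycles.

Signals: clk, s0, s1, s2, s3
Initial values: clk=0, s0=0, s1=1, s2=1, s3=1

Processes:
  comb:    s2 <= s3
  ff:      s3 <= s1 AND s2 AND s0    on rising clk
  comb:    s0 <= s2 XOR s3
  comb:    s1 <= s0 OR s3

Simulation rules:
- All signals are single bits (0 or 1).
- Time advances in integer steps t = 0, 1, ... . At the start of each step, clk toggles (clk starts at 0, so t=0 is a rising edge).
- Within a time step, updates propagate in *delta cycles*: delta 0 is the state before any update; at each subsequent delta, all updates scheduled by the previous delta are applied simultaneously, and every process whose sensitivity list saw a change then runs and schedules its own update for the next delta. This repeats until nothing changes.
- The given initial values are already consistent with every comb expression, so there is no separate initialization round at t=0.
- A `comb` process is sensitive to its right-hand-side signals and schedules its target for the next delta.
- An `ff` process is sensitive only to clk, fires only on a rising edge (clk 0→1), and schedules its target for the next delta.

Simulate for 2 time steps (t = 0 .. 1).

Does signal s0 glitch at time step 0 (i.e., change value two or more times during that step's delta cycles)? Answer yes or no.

yes

t0.Δ0 s3=1 s2=1 s0=0 s1=1 clk=0
t0.Δ1 s3=1 s2=1 s0=0 s1=1 clk=1
t0.Δ2 s3=0 s2=1 s0=0 s1=1 clk=1
t0.Δ3 s3=0 s2=0 s0=1 s1=0 clk=1
t0.Δ4 s3=0 s2=0 s0=0 s1=1 clk=1
t0.Δ5 s3=0 s2=0 s0=0 s1=0 clk=1
t1.Δ0 s3=0 s2=0 s0=0 s1=0 clk=1
t1.Δ1 s3=0 s2=0 s0=0 s1=0 clk=0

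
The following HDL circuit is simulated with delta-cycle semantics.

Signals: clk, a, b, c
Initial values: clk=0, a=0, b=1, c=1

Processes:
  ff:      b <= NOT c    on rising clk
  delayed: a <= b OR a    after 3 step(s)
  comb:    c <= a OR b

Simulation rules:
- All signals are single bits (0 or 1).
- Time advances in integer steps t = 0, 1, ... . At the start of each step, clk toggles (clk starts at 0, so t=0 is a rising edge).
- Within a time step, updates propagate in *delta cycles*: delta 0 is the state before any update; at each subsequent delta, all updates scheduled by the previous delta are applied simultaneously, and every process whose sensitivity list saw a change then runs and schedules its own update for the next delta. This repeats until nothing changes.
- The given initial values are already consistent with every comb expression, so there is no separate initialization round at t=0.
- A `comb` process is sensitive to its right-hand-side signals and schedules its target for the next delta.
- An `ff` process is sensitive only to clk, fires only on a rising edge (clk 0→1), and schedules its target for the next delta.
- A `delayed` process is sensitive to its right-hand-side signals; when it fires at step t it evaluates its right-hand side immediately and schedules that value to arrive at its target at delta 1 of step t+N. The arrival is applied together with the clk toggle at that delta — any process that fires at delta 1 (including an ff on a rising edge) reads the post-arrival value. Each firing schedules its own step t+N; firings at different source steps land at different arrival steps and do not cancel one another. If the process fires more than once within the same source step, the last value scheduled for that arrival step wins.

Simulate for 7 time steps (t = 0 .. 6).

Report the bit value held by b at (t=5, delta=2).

t0.Δ0 clk=0 b=1 a=0 c=1
t0.Δ1 clk=1 b=1 a=0 c=1
t0.Δ2 clk=1 b=0 a=0 c=1
t0.Δ3 clk=1 b=0 a=0 c=0
t1.Δ0 clk=1 b=0 a=0 c=0
t1.Δ1 clk=0 b=0 a=0 c=0
t2.Δ0 clk=0 b=0 a=0 c=0
t2.Δ1 clk=1 b=0 a=0 c=0
t2.Δ2 clk=1 b=1 a=0 c=0
t2.Δ3 clk=1 b=1 a=0 c=1
t3.Δ0 clk=1 b=1 a=0 c=1
t3.Δ1 clk=0 b=1 a=0 c=1
t4.Δ0 clk=0 b=1 a=0 c=1
t4.Δ1 clk=1 b=1 a=0 c=1
t4.Δ2 clk=1 b=0 a=0 c=1
t4.Δ3 clk=1 b=0 a=0 c=0
t5.Δ0 clk=1 b=0 a=0 c=0
t5.Δ1 clk=0 b=0 a=1 c=0
t5.Δ2 clk=0 b=0 a=1 c=1
t6.Δ0 clk=0 b=0 a=1 c=1
t6.Δ1 clk=1 b=0 a=1 c=1

0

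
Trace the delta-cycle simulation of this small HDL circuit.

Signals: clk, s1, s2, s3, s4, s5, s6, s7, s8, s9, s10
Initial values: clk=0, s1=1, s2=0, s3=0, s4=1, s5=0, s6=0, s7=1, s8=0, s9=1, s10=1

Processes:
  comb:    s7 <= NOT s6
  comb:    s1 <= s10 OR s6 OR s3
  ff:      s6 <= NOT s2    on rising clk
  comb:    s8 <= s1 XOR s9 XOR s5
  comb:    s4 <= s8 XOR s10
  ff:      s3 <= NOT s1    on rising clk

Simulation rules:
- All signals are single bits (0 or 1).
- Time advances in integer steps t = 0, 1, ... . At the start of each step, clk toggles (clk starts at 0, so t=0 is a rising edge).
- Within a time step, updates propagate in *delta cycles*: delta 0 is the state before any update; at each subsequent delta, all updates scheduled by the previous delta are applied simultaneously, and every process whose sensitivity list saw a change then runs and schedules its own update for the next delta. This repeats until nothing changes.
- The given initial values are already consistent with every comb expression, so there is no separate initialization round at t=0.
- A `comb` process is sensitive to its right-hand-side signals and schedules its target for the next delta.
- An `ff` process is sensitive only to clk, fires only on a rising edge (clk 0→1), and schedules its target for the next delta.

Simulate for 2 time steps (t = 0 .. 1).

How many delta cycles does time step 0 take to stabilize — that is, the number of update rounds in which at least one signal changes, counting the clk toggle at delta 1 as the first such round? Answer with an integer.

3

t=0 Δ0: s9=1 s4=1 s7=1 s3=0 s1=1 s8=0 s6=0 s5=0 s2=0 clk=0 s10=1
  Δ1: clk:0→1
  Δ2: s6:0→1
  Δ3: s7:1→0
  (3Δ to stable)
t=1 Δ0: s9=1 s4=1 s7=0 s3=0 s1=1 s8=0 s6=1 s5=0 s2=0 clk=1 s10=1
  Δ1: clk:1→0
  (1Δ to stable)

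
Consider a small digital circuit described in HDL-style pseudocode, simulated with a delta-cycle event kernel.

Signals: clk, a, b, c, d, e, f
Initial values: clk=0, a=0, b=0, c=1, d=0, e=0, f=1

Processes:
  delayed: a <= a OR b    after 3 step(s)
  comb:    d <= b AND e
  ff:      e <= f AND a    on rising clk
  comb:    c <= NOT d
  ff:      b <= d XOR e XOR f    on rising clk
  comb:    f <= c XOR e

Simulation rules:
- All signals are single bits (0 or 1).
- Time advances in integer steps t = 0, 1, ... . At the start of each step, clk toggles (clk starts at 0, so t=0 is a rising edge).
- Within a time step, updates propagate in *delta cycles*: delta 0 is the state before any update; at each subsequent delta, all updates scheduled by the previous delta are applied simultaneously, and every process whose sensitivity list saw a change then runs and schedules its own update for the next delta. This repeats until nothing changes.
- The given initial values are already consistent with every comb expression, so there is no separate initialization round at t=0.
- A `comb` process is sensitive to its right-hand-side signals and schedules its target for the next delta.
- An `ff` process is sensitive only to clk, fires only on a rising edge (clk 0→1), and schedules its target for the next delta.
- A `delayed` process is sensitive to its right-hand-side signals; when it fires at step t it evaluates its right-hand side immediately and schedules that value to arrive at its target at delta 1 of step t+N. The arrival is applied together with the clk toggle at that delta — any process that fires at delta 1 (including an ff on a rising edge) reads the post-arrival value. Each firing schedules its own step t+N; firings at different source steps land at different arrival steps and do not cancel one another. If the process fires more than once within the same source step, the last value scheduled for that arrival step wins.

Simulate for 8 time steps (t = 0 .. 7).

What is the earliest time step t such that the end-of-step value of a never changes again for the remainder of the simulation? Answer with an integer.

3

[bits: d,clk,e,a,f,b,c]
t=0: Δ0=0000101 Δ1=0100101 Δ2=0100111 | 2Δ
t=1: Δ0=0100111 Δ1=0000111 | 1Δ
t=2: Δ0=0000111 Δ1=0100111 | 1Δ
t=3: Δ0=0100111 Δ1=0001111 | 1Δ
t=4: Δ0=0001111 Δ1=0101111 Δ2=0111111 Δ3=1111011 Δ4=1111010 Δ5=1111110 | 5Δ
t=5: Δ0=1111110 Δ1=1011110 | 1Δ
t=6: Δ0=1011110 Δ1=1111110 | 1Δ
t=7: Δ0=1111110 Δ1=1011110 | 1Δ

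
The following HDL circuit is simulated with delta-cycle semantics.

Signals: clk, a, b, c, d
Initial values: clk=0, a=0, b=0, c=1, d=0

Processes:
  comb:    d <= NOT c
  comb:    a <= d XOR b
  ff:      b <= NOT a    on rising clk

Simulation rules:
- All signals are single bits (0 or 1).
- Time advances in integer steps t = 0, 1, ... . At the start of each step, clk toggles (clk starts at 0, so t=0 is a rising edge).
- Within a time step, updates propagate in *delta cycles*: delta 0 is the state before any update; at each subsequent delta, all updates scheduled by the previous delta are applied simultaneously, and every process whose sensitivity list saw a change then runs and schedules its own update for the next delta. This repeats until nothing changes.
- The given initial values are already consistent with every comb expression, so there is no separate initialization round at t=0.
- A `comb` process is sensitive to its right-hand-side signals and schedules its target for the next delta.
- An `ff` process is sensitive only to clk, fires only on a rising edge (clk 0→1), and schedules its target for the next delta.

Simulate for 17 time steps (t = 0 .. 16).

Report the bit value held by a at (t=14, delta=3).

t0.Δ0 c=1 b=0 d=0 clk=0 a=0
t0.Δ1 c=1 b=0 d=0 clk=1 a=0
t0.Δ2 c=1 b=1 d=0 clk=1 a=0
t0.Δ3 c=1 b=1 d=0 clk=1 a=1
t1.Δ0 c=1 b=1 d=0 clk=1 a=1
t1.Δ1 c=1 b=1 d=0 clk=0 a=1
t2.Δ0 c=1 b=1 d=0 clk=0 a=1
t2.Δ1 c=1 b=1 d=0 clk=1 a=1
t2.Δ2 c=1 b=0 d=0 clk=1 a=1
t2.Δ3 c=1 b=0 d=0 clk=1 a=0
t3.Δ0 c=1 b=0 d=0 clk=1 a=0
t3.Δ1 c=1 b=0 d=0 clk=0 a=0
t4.Δ0 c=1 b=0 d=0 clk=0 a=0
t4.Δ1 c=1 b=0 d=0 clk=1 a=0
t4.Δ2 c=1 b=1 d=0 clk=1 a=0
t4.Δ3 c=1 b=1 d=0 clk=1 a=1
t5.Δ0 c=1 b=1 d=0 clk=1 a=1
t5.Δ1 c=1 b=1 d=0 clk=0 a=1
t6.Δ0 c=1 b=1 d=0 clk=0 a=1
t6.Δ1 c=1 b=1 d=0 clk=1 a=1
t6.Δ2 c=1 b=0 d=0 clk=1 a=1
t6.Δ3 c=1 b=0 d=0 clk=1 a=0
t7.Δ0 c=1 b=0 d=0 clk=1 a=0
t7.Δ1 c=1 b=0 d=0 clk=0 a=0
t8.Δ0 c=1 b=0 d=0 clk=0 a=0
t8.Δ1 c=1 b=0 d=0 clk=1 a=0
t8.Δ2 c=1 b=1 d=0 clk=1 a=0
t8.Δ3 c=1 b=1 d=0 clk=1 a=1
t9.Δ0 c=1 b=1 d=0 clk=1 a=1
t9.Δ1 c=1 b=1 d=0 clk=0 a=1
t10.Δ0 c=1 b=1 d=0 clk=0 a=1
t10.Δ1 c=1 b=1 d=0 clk=1 a=1
t10.Δ2 c=1 b=0 d=0 clk=1 a=1
t10.Δ3 c=1 b=0 d=0 clk=1 a=0
t11.Δ0 c=1 b=0 d=0 clk=1 a=0
t11.Δ1 c=1 b=0 d=0 clk=0 a=0
t12.Δ0 c=1 b=0 d=0 clk=0 a=0
t12.Δ1 c=1 b=0 d=0 clk=1 a=0
t12.Δ2 c=1 b=1 d=0 clk=1 a=0
t12.Δ3 c=1 b=1 d=0 clk=1 a=1
t13.Δ0 c=1 b=1 d=0 clk=1 a=1
t13.Δ1 c=1 b=1 d=0 clk=0 a=1
t14.Δ0 c=1 b=1 d=0 clk=0 a=1
t14.Δ1 c=1 b=1 d=0 clk=1 a=1
t14.Δ2 c=1 b=0 d=0 clk=1 a=1
t14.Δ3 c=1 b=0 d=0 clk=1 a=0
t15.Δ0 c=1 b=0 d=0 clk=1 a=0
t15.Δ1 c=1 b=0 d=0 clk=0 a=0
t16.Δ0 c=1 b=0 d=0 clk=0 a=0
t16.Δ1 c=1 b=0 d=0 clk=1 a=0
t16.Δ2 c=1 b=1 d=0 clk=1 a=0
t16.Δ3 c=1 b=1 d=0 clk=1 a=1

0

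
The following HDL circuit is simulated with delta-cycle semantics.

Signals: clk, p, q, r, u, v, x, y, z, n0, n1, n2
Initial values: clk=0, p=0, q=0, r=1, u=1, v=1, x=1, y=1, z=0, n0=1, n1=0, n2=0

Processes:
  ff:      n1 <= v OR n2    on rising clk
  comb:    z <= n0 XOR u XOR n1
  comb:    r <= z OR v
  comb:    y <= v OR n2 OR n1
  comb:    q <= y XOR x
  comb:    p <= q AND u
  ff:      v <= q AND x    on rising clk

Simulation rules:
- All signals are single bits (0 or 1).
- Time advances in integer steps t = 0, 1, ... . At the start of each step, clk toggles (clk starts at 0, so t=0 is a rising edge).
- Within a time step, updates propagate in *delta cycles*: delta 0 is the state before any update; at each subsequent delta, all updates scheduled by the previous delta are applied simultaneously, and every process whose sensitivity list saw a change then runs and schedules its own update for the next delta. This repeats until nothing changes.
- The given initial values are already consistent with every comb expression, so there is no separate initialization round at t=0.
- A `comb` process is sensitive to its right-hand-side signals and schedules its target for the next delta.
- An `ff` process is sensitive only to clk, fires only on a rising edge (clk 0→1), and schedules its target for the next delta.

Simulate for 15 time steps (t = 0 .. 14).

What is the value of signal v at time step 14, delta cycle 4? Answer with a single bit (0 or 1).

0

t0.Δ0 x=1 n1=0 n0=1 u=1 r=1 clk=0 q=0 n2=0 p=0 v=1 z=0 y=1
t0.Δ1 x=1 n1=0 n0=1 u=1 r=1 clk=1 q=0 n2=0 p=0 v=1 z=0 y=1
t0.Δ2 x=1 n1=1 n0=1 u=1 r=1 clk=1 q=0 n2=0 p=0 v=0 z=0 y=1
t0.Δ3 x=1 n1=1 n0=1 u=1 r=0 clk=1 q=0 n2=0 p=0 v=0 z=1 y=1
t0.Δ4 x=1 n1=1 n0=1 u=1 r=1 clk=1 q=0 n2=0 p=0 v=0 z=1 y=1
t1.Δ0 x=1 n1=1 n0=1 u=1 r=1 clk=1 q=0 n2=0 p=0 v=0 z=1 y=1
t1.Δ1 x=1 n1=1 n0=1 u=1 r=1 clk=0 q=0 n2=0 p=0 v=0 z=1 y=1
t2.Δ0 x=1 n1=1 n0=1 u=1 r=1 clk=0 q=0 n2=0 p=0 v=0 z=1 y=1
t2.Δ1 x=1 n1=1 n0=1 u=1 r=1 clk=1 q=0 n2=0 p=0 v=0 z=1 y=1
t2.Δ2 x=1 n1=0 n0=1 u=1 r=1 clk=1 q=0 n2=0 p=0 v=0 z=1 y=1
t2.Δ3 x=1 n1=0 n0=1 u=1 r=1 clk=1 q=0 n2=0 p=0 v=0 z=0 y=0
t2.Δ4 x=1 n1=0 n0=1 u=1 r=0 clk=1 q=1 n2=0 p=0 v=0 z=0 y=0
t2.Δ5 x=1 n1=0 n0=1 u=1 r=0 clk=1 q=1 n2=0 p=1 v=0 z=0 y=0
t3.Δ0 x=1 n1=0 n0=1 u=1 r=0 clk=1 q=1 n2=0 p=1 v=0 z=0 y=0
t3.Δ1 x=1 n1=0 n0=1 u=1 r=0 clk=0 q=1 n2=0 p=1 v=0 z=0 y=0
t4.Δ0 x=1 n1=0 n0=1 u=1 r=0 clk=0 q=1 n2=0 p=1 v=0 z=0 y=0
t4.Δ1 x=1 n1=0 n0=1 u=1 r=0 clk=1 q=1 n2=0 p=1 v=0 z=0 y=0
t4.Δ2 x=1 n1=0 n0=1 u=1 r=0 clk=1 q=1 n2=0 p=1 v=1 z=0 y=0
t4.Δ3 x=1 n1=0 n0=1 u=1 r=1 clk=1 q=1 n2=0 p=1 v=1 z=0 y=1
t4.Δ4 x=1 n1=0 n0=1 u=1 r=1 clk=1 q=0 n2=0 p=1 v=1 z=0 y=1
t4.Δ5 x=1 n1=0 n0=1 u=1 r=1 clk=1 q=0 n2=0 p=0 v=1 z=0 y=1
t5.Δ0 x=1 n1=0 n0=1 u=1 r=1 clk=1 q=0 n2=0 p=0 v=1 z=0 y=1
t5.Δ1 x=1 n1=0 n0=1 u=1 r=1 clk=0 q=0 n2=0 p=0 v=1 z=0 y=1
t6.Δ0 x=1 n1=0 n0=1 u=1 r=1 clk=0 q=0 n2=0 p=0 v=1 z=0 y=1
t6.Δ1 x=1 n1=0 n0=1 u=1 r=1 clk=1 q=0 n2=0 p=0 v=1 z=0 y=1
t6.Δ2 x=1 n1=1 n0=1 u=1 r=1 clk=1 q=0 n2=0 p=0 v=0 z=0 y=1
t6.Δ3 x=1 n1=1 n0=1 u=1 r=0 clk=1 q=0 n2=0 p=0 v=0 z=1 y=1
t6.Δ4 x=1 n1=1 n0=1 u=1 r=1 clk=1 q=0 n2=0 p=0 v=0 z=1 y=1
t7.Δ0 x=1 n1=1 n0=1 u=1 r=1 clk=1 q=0 n2=0 p=0 v=0 z=1 y=1
t7.Δ1 x=1 n1=1 n0=1 u=1 r=1 clk=0 q=0 n2=0 p=0 v=0 z=1 y=1
t8.Δ0 x=1 n1=1 n0=1 u=1 r=1 clk=0 q=0 n2=0 p=0 v=0 z=1 y=1
t8.Δ1 x=1 n1=1 n0=1 u=1 r=1 clk=1 q=0 n2=0 p=0 v=0 z=1 y=1
t8.Δ2 x=1 n1=0 n0=1 u=1 r=1 clk=1 q=0 n2=0 p=0 v=0 z=1 y=1
t8.Δ3 x=1 n1=0 n0=1 u=1 r=1 clk=1 q=0 n2=0 p=0 v=0 z=0 y=0
t8.Δ4 x=1 n1=0 n0=1 u=1 r=0 clk=1 q=1 n2=0 p=0 v=0 z=0 y=0
t8.Δ5 x=1 n1=0 n0=1 u=1 r=0 clk=1 q=1 n2=0 p=1 v=0 z=0 y=0
t9.Δ0 x=1 n1=0 n0=1 u=1 r=0 clk=1 q=1 n2=0 p=1 v=0 z=0 y=0
t9.Δ1 x=1 n1=0 n0=1 u=1 r=0 clk=0 q=1 n2=0 p=1 v=0 z=0 y=0
t10.Δ0 x=1 n1=0 n0=1 u=1 r=0 clk=0 q=1 n2=0 p=1 v=0 z=0 y=0
t10.Δ1 x=1 n1=0 n0=1 u=1 r=0 clk=1 q=1 n2=0 p=1 v=0 z=0 y=0
t10.Δ2 x=1 n1=0 n0=1 u=1 r=0 clk=1 q=1 n2=0 p=1 v=1 z=0 y=0
t10.Δ3 x=1 n1=0 n0=1 u=1 r=1 clk=1 q=1 n2=0 p=1 v=1 z=0 y=1
t10.Δ4 x=1 n1=0 n0=1 u=1 r=1 clk=1 q=0 n2=0 p=1 v=1 z=0 y=1
t10.Δ5 x=1 n1=0 n0=1 u=1 r=1 clk=1 q=0 n2=0 p=0 v=1 z=0 y=1
t11.Δ0 x=1 n1=0 n0=1 u=1 r=1 clk=1 q=0 n2=0 p=0 v=1 z=0 y=1
t11.Δ1 x=1 n1=0 n0=1 u=1 r=1 clk=0 q=0 n2=0 p=0 v=1 z=0 y=1
t12.Δ0 x=1 n1=0 n0=1 u=1 r=1 clk=0 q=0 n2=0 p=0 v=1 z=0 y=1
t12.Δ1 x=1 n1=0 n0=1 u=1 r=1 clk=1 q=0 n2=0 p=0 v=1 z=0 y=1
t12.Δ2 x=1 n1=1 n0=1 u=1 r=1 clk=1 q=0 n2=0 p=0 v=0 z=0 y=1
t12.Δ3 x=1 n1=1 n0=1 u=1 r=0 clk=1 q=0 n2=0 p=0 v=0 z=1 y=1
t12.Δ4 x=1 n1=1 n0=1 u=1 r=1 clk=1 q=0 n2=0 p=0 v=0 z=1 y=1
t13.Δ0 x=1 n1=1 n0=1 u=1 r=1 clk=1 q=0 n2=0 p=0 v=0 z=1 y=1
t13.Δ1 x=1 n1=1 n0=1 u=1 r=1 clk=0 q=0 n2=0 p=0 v=0 z=1 y=1
t14.Δ0 x=1 n1=1 n0=1 u=1 r=1 clk=0 q=0 n2=0 p=0 v=0 z=1 y=1
t14.Δ1 x=1 n1=1 n0=1 u=1 r=1 clk=1 q=0 n2=0 p=0 v=0 z=1 y=1
t14.Δ2 x=1 n1=0 n0=1 u=1 r=1 clk=1 q=0 n2=0 p=0 v=0 z=1 y=1
t14.Δ3 x=1 n1=0 n0=1 u=1 r=1 clk=1 q=0 n2=0 p=0 v=0 z=0 y=0
t14.Δ4 x=1 n1=0 n0=1 u=1 r=0 clk=1 q=1 n2=0 p=0 v=0 z=0 y=0
t14.Δ5 x=1 n1=0 n0=1 u=1 r=0 clk=1 q=1 n2=0 p=1 v=0 z=0 y=0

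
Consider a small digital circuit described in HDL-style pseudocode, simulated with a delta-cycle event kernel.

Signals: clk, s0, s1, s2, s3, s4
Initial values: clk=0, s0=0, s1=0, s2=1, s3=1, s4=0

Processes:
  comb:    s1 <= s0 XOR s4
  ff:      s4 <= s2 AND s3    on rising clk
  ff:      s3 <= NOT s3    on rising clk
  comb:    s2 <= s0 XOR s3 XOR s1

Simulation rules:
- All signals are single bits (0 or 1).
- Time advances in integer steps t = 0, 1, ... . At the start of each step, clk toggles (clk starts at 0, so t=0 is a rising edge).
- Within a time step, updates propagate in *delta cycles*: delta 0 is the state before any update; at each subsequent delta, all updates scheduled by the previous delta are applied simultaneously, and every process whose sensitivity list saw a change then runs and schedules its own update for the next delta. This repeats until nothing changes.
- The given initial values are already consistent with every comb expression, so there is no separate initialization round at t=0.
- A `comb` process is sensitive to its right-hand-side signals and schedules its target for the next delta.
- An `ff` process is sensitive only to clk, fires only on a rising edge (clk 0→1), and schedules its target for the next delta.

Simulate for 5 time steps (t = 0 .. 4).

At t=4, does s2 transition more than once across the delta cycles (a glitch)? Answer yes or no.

[bits: s4,s2,s3,clk,s0,s1]
t=0: Δ0=011000 Δ1=011100 Δ2=110100 Δ3=100101 Δ4=110101 | 4Δ
t=1: Δ0=110101 Δ1=110001 | 1Δ
t=2: Δ0=110001 Δ1=110101 Δ2=011101 Δ3=001100 Δ4=011100 | 4Δ
t=3: Δ0=011100 Δ1=011000 | 1Δ
t=4: Δ0=011000 Δ1=011100 Δ2=110100 Δ3=100101 Δ4=110101 | 4Δ

yes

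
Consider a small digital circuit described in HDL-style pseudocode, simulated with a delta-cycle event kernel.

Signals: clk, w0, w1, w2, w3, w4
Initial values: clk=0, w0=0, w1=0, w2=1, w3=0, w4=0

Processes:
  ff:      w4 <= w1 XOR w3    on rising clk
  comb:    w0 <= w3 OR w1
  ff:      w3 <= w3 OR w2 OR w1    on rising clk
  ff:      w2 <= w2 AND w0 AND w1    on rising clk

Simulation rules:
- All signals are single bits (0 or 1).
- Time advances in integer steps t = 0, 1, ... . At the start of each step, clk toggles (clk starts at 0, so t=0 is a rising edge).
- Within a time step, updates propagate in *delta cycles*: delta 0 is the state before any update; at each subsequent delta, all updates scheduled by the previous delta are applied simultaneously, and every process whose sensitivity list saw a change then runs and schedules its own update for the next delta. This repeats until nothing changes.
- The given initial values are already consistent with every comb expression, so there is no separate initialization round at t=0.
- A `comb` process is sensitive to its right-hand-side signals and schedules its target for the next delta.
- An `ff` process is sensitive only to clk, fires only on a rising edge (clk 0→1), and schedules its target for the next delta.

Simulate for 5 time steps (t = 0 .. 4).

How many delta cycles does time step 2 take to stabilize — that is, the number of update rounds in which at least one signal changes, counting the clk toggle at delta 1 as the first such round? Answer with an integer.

2

t0.Δ0 w2=1 clk=0 w1=0 w3=0 w0=0 w4=0
t0.Δ1 w2=1 clk=1 w1=0 w3=0 w0=0 w4=0
t0.Δ2 w2=0 clk=1 w1=0 w3=1 w0=0 w4=0
t0.Δ3 w2=0 clk=1 w1=0 w3=1 w0=1 w4=0
t1.Δ0 w2=0 clk=1 w1=0 w3=1 w0=1 w4=0
t1.Δ1 w2=0 clk=0 w1=0 w3=1 w0=1 w4=0
t2.Δ0 w2=0 clk=0 w1=0 w3=1 w0=1 w4=0
t2.Δ1 w2=0 clk=1 w1=0 w3=1 w0=1 w4=0
t2.Δ2 w2=0 clk=1 w1=0 w3=1 w0=1 w4=1
t3.Δ0 w2=0 clk=1 w1=0 w3=1 w0=1 w4=1
t3.Δ1 w2=0 clk=0 w1=0 w3=1 w0=1 w4=1
t4.Δ0 w2=0 clk=0 w1=0 w3=1 w0=1 w4=1
t4.Δ1 w2=0 clk=1 w1=0 w3=1 w0=1 w4=1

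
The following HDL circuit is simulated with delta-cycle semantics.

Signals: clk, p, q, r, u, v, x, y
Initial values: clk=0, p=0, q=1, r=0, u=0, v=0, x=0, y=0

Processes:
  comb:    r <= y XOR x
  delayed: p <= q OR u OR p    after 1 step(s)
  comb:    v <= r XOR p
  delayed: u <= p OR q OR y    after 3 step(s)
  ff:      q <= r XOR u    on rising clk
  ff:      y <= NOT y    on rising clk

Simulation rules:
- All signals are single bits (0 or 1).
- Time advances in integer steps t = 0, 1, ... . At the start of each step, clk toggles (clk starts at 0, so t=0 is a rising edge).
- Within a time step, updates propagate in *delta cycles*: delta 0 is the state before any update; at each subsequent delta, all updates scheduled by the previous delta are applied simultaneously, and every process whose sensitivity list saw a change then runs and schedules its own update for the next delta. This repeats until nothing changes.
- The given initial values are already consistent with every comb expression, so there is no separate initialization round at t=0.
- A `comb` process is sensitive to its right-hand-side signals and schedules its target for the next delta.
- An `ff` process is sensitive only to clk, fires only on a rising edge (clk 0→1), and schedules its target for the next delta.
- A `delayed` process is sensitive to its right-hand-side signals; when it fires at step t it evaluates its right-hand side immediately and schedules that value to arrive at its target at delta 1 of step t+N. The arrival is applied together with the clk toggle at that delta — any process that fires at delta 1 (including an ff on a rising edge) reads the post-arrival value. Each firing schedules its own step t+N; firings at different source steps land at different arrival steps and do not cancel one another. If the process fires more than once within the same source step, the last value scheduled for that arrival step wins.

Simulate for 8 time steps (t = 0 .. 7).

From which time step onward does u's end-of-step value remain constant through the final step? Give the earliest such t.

t0.Δ0 x=0 r=0 u=0 v=0 clk=0 p=0 y=0 q=1
t0.Δ1 x=0 r=0 u=0 v=0 clk=1 p=0 y=0 q=1
t0.Δ2 x=0 r=0 u=0 v=0 clk=1 p=0 y=1 q=0
t0.Δ3 x=0 r=1 u=0 v=0 clk=1 p=0 y=1 q=0
t0.Δ4 x=0 r=1 u=0 v=1 clk=1 p=0 y=1 q=0
t1.Δ0 x=0 r=1 u=0 v=1 clk=1 p=0 y=1 q=0
t1.Δ1 x=0 r=1 u=0 v=1 clk=0 p=0 y=1 q=0
t2.Δ0 x=0 r=1 u=0 v=1 clk=0 p=0 y=1 q=0
t2.Δ1 x=0 r=1 u=0 v=1 clk=1 p=0 y=1 q=0
t2.Δ2 x=0 r=1 u=0 v=1 clk=1 p=0 y=0 q=1
t2.Δ3 x=0 r=0 u=0 v=1 clk=1 p=0 y=0 q=1
t2.Δ4 x=0 r=0 u=0 v=0 clk=1 p=0 y=0 q=1
t3.Δ0 x=0 r=0 u=0 v=0 clk=1 p=0 y=0 q=1
t3.Δ1 x=0 r=0 u=1 v=0 clk=0 p=1 y=0 q=1
t3.Δ2 x=0 r=0 u=1 v=1 clk=0 p=1 y=0 q=1
t4.Δ0 x=0 r=0 u=1 v=1 clk=0 p=1 y=0 q=1
t4.Δ1 x=0 r=0 u=1 v=1 clk=1 p=1 y=0 q=1
t4.Δ2 x=0 r=0 u=1 v=1 clk=1 p=1 y=1 q=1
t4.Δ3 x=0 r=1 u=1 v=1 clk=1 p=1 y=1 q=1
t4.Δ4 x=0 r=1 u=1 v=0 clk=1 p=1 y=1 q=1
t5.Δ0 x=0 r=1 u=1 v=0 clk=1 p=1 y=1 q=1
t5.Δ1 x=0 r=1 u=1 v=0 clk=0 p=1 y=1 q=1
t6.Δ0 x=0 r=1 u=1 v=0 clk=0 p=1 y=1 q=1
t6.Δ1 x=0 r=1 u=1 v=0 clk=1 p=1 y=1 q=1
t6.Δ2 x=0 r=1 u=1 v=0 clk=1 p=1 y=0 q=0
t6.Δ3 x=0 r=0 u=1 v=0 clk=1 p=1 y=0 q=0
t6.Δ4 x=0 r=0 u=1 v=1 clk=1 p=1 y=0 q=0
t7.Δ0 x=0 r=0 u=1 v=1 clk=1 p=1 y=0 q=0
t7.Δ1 x=0 r=0 u=1 v=1 clk=0 p=1 y=0 q=0

3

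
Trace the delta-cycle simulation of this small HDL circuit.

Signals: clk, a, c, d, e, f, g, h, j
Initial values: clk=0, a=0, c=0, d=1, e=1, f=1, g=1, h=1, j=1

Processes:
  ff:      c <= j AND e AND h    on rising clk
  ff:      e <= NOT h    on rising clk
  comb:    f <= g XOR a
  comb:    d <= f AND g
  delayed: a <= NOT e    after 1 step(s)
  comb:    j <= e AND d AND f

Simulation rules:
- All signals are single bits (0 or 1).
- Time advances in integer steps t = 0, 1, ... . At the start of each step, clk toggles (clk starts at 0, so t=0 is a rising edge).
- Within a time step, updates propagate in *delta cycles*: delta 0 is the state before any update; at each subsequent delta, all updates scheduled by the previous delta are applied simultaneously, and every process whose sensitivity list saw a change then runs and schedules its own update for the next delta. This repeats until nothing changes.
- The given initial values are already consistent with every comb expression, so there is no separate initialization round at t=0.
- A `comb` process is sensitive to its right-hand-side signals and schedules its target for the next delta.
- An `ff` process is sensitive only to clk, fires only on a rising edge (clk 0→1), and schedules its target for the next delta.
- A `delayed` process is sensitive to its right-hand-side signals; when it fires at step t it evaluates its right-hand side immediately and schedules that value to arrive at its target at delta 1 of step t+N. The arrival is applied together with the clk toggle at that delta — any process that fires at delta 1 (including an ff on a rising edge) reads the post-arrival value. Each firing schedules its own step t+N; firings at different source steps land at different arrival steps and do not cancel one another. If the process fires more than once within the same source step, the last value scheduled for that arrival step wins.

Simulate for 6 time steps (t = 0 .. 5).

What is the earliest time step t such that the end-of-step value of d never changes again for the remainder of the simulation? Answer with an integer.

t=0 Δ0: d=1 f=1 h=1 g=1 clk=0 e=1 c=0 a=0 j=1
  Δ1: clk:0→1
  Δ2: e:1→0, c:0→1
  Δ3: j:1→0
  (3Δ to stable)
t=1 Δ0: d=1 f=1 h=1 g=1 clk=1 e=0 c=1 a=0 j=0
  Δ1: clk:1→0, a:0→1
  Δ2: f:1→0
  Δ3: d:1→0
  (3Δ to stable)
t=2 Δ0: d=0 f=0 h=1 g=1 clk=0 e=0 c=1 a=1 j=0
  Δ1: clk:0→1
  Δ2: c:1→0
  (2Δ to stable)
t=3 Δ0: d=0 f=0 h=1 g=1 clk=1 e=0 c=0 a=1 j=0
  Δ1: clk:1→0
  (1Δ to stable)
t=4 Δ0: d=0 f=0 h=1 g=1 clk=0 e=0 c=0 a=1 j=0
  Δ1: clk:0→1
  (1Δ to stable)
t=5 Δ0: d=0 f=0 h=1 g=1 clk=1 e=0 c=0 a=1 j=0
  Δ1: clk:1→0
  (1Δ to stable)

1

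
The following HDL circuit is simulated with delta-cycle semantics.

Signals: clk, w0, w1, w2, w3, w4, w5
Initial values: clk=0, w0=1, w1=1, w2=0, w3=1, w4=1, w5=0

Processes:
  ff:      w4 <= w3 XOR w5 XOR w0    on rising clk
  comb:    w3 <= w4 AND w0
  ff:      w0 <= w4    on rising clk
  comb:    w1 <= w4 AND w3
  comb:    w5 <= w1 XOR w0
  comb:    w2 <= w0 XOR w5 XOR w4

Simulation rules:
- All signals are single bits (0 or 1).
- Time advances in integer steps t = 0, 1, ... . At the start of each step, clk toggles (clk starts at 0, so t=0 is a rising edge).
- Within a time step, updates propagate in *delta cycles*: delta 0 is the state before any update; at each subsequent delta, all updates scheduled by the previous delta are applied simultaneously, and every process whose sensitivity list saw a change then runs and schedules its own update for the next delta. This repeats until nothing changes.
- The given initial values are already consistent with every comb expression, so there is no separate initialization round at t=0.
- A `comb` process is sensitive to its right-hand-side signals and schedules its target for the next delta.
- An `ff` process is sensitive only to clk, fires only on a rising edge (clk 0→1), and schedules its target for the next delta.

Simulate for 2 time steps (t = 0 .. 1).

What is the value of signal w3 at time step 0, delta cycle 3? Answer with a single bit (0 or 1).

[bits: w2,w5,w1,w4,w3,clk,w0]
t=0: Δ0=0011101 Δ1=0011111 Δ2=0010111 Δ3=1000011 Δ4=1100011 Δ5=0100011 | 5Δ
t=1: Δ0=0100011 Δ1=0100001 | 1Δ

0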